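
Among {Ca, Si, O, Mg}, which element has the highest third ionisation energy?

Mg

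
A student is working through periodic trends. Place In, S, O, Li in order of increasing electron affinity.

Li is in period 2, group 1; O is in period 2, group 16; S is in period 3, group 16; In is in period 5, group 13.
Electron affinity generally becomes more exothermic across a period toward the halogens and less exothermic down a group.
Here both period and group differ, so the two effects have to be weighed against each other.
Li > In: the two effects oppose for this pair; the down-group effect wins (60 vs 29 kJ/mol).
O > Li: both are in period 2; the period trend gives O the larger value.
S > O: this pair runs against the simple trend — see the exception note.
Note the exception: S has a higher electron affinity than O, contrary to the simple trend — the compact 2p subshell of O repels the added electron more than S's larger 3p does.
Tabulated electron affinity (kJ/mol): Li 60, O 141, S 200, In 29.
So from lowest to highest: In < Li < O < S.

In, Li, O, S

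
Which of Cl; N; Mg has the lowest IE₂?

Mg

The second ionization energy removes an electron from the +1 ion. For each element: Cl⁺ still has 6 valence electrons; N⁺ still has 4 valence electrons; Mg⁺ still has 1 valence electron.
All are still removing valence electrons, so compare the +1 ions as you would atoms: IE_2 generally rises across a period (higher Z_eff) and falls down a group (larger shell), subject to the usual subshell exceptions.
Valence configurations: Cl⁺ [Ne]3s²3p⁴, N⁺ [He]2s²2p², Mg⁺ [Ne]3s¹.
Tabulated IE_2 (kJ/mol): Cl 2298, N 2856, Mg 1451.
Putting it together, IE_2: Mg < Cl < N.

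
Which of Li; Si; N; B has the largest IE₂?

Li

IE_2 is the cost of taking one more electron from the +1 cation: Li⁺ is the bare [He] core; Si⁺ still has 3 valence electrons; N⁺ still has 4 valence electrons; B⁺ still has 2 valence electrons.
Breaking into a closed-shell core is much more expensive than removing a leftover valence electron — Li has the largest IE_2 here.
Valence configurations: Si⁺ [Ne]3s²3p¹, N⁺ [He]2s²2p², B⁺ [He]2s².
Approximate IE_2 values (kJ/mol): Li 7298, Si 1577, N 2856, B 2427.
Putting it together, IE_2: Si < B < N < Li.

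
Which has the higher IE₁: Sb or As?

IE₁ increases left→right with effective nuclear charge and decreases top→bottom as the valence shell moves farther out.
All are in group 15, so first ionization energy increases up the group.
So As has the higher IE₁ (As > Sb).

As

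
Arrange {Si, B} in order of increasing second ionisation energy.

Si < B

After 1 electron has been removed, what remains? Si⁺ still has 3 valence electrons; B⁺ still has 2 valence electrons.
All are still removing valence electrons, so compare the +1 ions as you would atoms: IE_2 generally rises across a period (higher Z_eff) and falls down a group (larger shell), subject to the usual subshell exceptions.
Valence configurations: Si⁺ [Ne]3s²3p¹, B⁺ [He]2s².
Tabulated IE_2 (kJ/mol): Si 1577, B 2427.
Overall IE_2 order: Si < B.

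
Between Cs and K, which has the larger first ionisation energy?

K is in period 4, group 1; Cs is in period 6, group 1.
First ionization energy rises across a period (greater Z_eff holds electrons more tightly) and falls down a group (valence electrons are farther from the nucleus).
All are in group 1, so first ionization energy increases up the group.
So K has the larger first ionisation energy (K > Cs).

K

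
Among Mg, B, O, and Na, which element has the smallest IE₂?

IE_2 is the cost of taking one more electron from the +1 cation: Mg⁺ still has 1 valence electron; B⁺ still has 2 valence electrons; O⁺ still has 5 valence electrons; Na⁺ is the bare [Ne] core.
Breaking into a closed-shell core is much more expensive than removing a leftover valence electron — Na has the largest IE_2 here.
Valence configurations: Mg⁺ [Ne]3s¹, B⁺ [He]2s², O⁺ [He]2s²2p³.
Tabulated IE_2 (kJ/mol): Mg 1451, B 2427, O 3388, Na 4562.
Putting it together, IE_2: Mg < B < O < Na.

Mg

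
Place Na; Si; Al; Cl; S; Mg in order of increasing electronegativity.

Na is in period 3, group 1; Mg is in period 3, group 2; Al is in period 3, group 13; Si is in period 3, group 14; S is in period 3, group 16; Cl is in period 3, group 17.
Atoms toward the upper right of the periodic table pull bonding electrons most strongly.
All lie in period 3, so electronegativity increases left to right.
So from lowest to highest: Na < Mg < Al < Si < S < Cl.

Na < Mg < Al < Si < S < Cl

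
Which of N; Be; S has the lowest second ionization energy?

Be

After 1 electron has been removed, what remains? N⁺ still has 4 valence electrons; Be⁺ still has 1 valence electron; S⁺ still has 5 valence electrons.
All are still removing valence electrons, so compare the +1 ions as you would atoms: IE_2 generally rises across a period (higher Z_eff) and falls down a group (larger shell), subject to the usual subshell exceptions.
Valence configurations: N⁺ [He]2s²2p², Be⁺ [He]2s¹, S⁺ [Ne]3s²3p³.
Approximate IE_2 values (kJ/mol): N 2856, Be 1757, S 2252.
Overall IE_2 order: Be < S < N.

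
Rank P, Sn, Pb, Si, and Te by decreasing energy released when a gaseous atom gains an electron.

Te, Si, Sn, P, Pb

Atoms with high Z_eff and room in the valence shell (especially the halogens) have the most exothermic electron affinities.
Neither a single period nor a single group — weigh both effects.
P > Pb: relative to Pb, both the across-period and down-group shifts push P's electron affinity up.
Sn > P: this pair runs against the simple trend — see the exception note.
Si > Sn: Si sits above Sn in group 14, so the down-group effect alone puts Si higher.
Te > Si: period and group pull opposite ways; the across-period shift dominates (190 vs 134 kJ/mol).
Note the exception: Sn has a higher electron affinity than P, contrary to the simple trend — adding an electron to P's half-filled np³ subshell costs electron-pairing energy.
Note the exception: Si has a higher electron affinity than P, contrary to the simple trend — adding an electron to P's half-filled 3p³ is unfavourable, so Si (3p²) has the more exothermic EA.
Tabulated electron affinity (kJ/mol): Si 134, P 72, Sn 107, Te 190, Pb 35.
So from highest to lowest: Te > Si > Sn > P > Pb.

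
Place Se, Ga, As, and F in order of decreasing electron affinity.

F > Se > As > Ga

F is in period 2, group 17; Ga is in period 4, group 13; As is in period 4, group 15; Se is in period 4, group 16.
EA tends to increase across a period and decrease down a group, though the pattern is less regular than for IE or radius.
Neither a single period nor a single group — weigh both effects.
As > Ga: As lies to the right of Ga in period 4, so the across-period effect alone puts As higher.
Se > As: both are in period 4; the period trend gives Se the larger value.
F > Se: relative to Se, both the across-period and down-group shifts push F's electron affinity up.
Approximate values (kJ/mol): F 328, Ga 29, As 78, Se 195.
So from highest to lowest: F > Se > As > Ga.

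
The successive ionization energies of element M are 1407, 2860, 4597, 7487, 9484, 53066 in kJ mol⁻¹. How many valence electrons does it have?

5

Look for the largest jump between consecutive ionization energies: IE6/IE5 ≈ 5.6, far larger than any earlier ratio.
That jump marks the point where a core electron is being removed. So the atom has 5 valence electrons.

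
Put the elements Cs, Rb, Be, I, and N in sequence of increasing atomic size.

Radius decreases left→right (rising Z_eff, same n) and increases top→bottom (higher n).
Neither a single period nor a single group — weigh both effects.
Be > N: Be lies to the left of N in period 2, so the across-period effect alone puts Be larger.
I > Be: the two effects oppose for this pair; the down-group effect wins (133 vs 102 pm).
Rb > I: both are in period 5; the period trend gives Rb the larger value.
Cs > Rb: they share group 1; the group trend gives Cs the larger value.
Approximate values (pm): Be 102, N 71, Rb 210, I 133, Cs 232.
So from smallest to largest: N < Be < I < Rb < Cs.

N < Be < I < Rb < Cs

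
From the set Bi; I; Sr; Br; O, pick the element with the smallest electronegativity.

O is in period 2, group 16; Br is in period 4, group 17; Sr is in period 5, group 2; I is in period 5, group 17; Bi is in period 6, group 15.
Electronegativity increases across a period and decreases down a group, tracking effective nuclear charge and atomic size.
Neither a single period nor a single group — weigh both effects.
Bi > Sr: period and group pull opposite ways; the across-period shift dominates (2.02 vs 0.95).
I > Bi: both effects reinforce here, so I is clearly the higher of the two.
Br > I: they share group 17; the group trend gives Br the larger value.
O > Br: period and group pull opposite ways; the down-group shift dominates (3.44 vs 2.96).
Approximate values (Pauling): O 3.44, Br 2.96, Sr 0.95, I 2.66, Bi 2.02.
The smallest electronegativity among these belongs to Sr.

Sr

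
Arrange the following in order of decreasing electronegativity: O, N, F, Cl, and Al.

F > O > Cl > N > Al

N is in period 2, group 15; O is in period 2, group 16; F is in period 2, group 17; Al is in period 3, group 13; Cl is in period 3, group 17.
Smaller atoms with higher effective nuclear charge are more electronegative.
Here both period and group differ, so the two effects have to be weighed against each other.
N > Al: both effects reinforce here, so N is clearly the higher of the two.
Cl > N: period and group pull opposite ways; the across-period shift dominates (3.16 vs 3.04).
O > Cl: the two effects oppose for this pair; the down-group effect wins (3.44 vs 3.16).
F > O: F lies to the right of O in period 2, so the across-period effect alone puts F higher.
Approximate values (Pauling): N 3.04, O 3.44, F 3.98, Al 1.61, Cl 3.16.
So from highest to lowest: F > O > Cl > N > Al.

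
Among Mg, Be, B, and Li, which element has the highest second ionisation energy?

Li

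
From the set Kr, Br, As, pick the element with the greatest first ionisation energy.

Kr

As is in period 4, group 15; Br is in period 4, group 17; Kr is in period 4, group 18.
Removing the outermost electron gets harder across a period and easier down a group.
All lie in period 4, so first ionization energy increases left to right.
The greatest first ionisation energy among these belongs to Kr.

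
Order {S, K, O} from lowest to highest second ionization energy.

S < K < O

The second ionization energy removes an electron from the +1 ion. For each element: S⁺ still has 5 valence electrons; K⁺ is the bare [Ar] core; O⁺ still has 5 valence electrons.
Usually core removal costs more than valence removal, but here the competition is close: a tightly held n=2 valence electron can cost more to remove than an n=3 core electron, so the actual values have to decide it.
Valence configurations: S⁺ [Ne]3s²3p³, O⁺ [He]2s²2p³.
Tabulated IE_2 (kJ/mol): S 2252, K 3052, O 3388.
Overall IE_2 order: S < K < O.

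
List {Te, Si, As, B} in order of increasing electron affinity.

B is in period 2, group 13; Si is in period 3, group 14; As is in period 4, group 15; Te is in period 5, group 16.
EA tends to increase across a period and decrease down a group, though the pattern is less regular than for IE or radius.
These sit on a diagonal, where the across-period and down-group effects partly cancel.
As > B: period and group pull opposite ways; the across-period shift dominates (78 vs 27 kJ/mol).
Si > As: period and group pull opposite ways; the down-group shift dominates (134 vs 78 kJ/mol).
Te > Si: period and group pull opposite ways; the across-period shift dominates (190 vs 134 kJ/mol).
Tabulated electron affinity (kJ/mol): B 27, Si 134, As 78, Te 190.
So from lowest to highest: B < As < Si < Te.

B, As, Si, Te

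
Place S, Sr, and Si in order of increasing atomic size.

S < Si < Sr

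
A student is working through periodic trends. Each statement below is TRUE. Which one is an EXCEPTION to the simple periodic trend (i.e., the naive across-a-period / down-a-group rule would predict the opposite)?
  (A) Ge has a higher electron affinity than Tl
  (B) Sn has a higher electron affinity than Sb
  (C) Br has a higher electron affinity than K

(B)

The general trend: electron affinity increases across a period and decreases down a group.
(A) Ge (period 4, group 14) vs Tl (period 6, group 13): the stated order agrees with the simple trend.
(B) Sn (period 5, group 14) vs Sb (period 5, group 15): the stated order contradicts the simple trend.
(C) Br (period 4, group 17) vs K (period 4, group 1): the stated order agrees with the simple trend.
The exception is (B): adding an electron to Sb's half-filled 5p³ is unfavourable, so Sn has the more exothermic EA.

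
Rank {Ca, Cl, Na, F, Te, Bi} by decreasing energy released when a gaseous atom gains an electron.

Cl > F > Te > Bi > Na > Ca

F is in period 2, group 17; Na is in period 3, group 1; Cl is in period 3, group 17; Ca is in period 4, group 2; Te is in period 5, group 16; Bi is in period 6, group 15.
Electron affinity generally becomes more exothermic across a period toward the halogens and less exothermic down a group.
These span different periods and groups, so the two trends combine.
Na > Ca: period and group pull opposite ways; the down-group shift dominates (53 vs 2 kJ/mol).
Bi > Na: the two effects oppose for this pair; the across-period effect wins (91 vs 53 kJ/mol).
Te > Bi: both effects reinforce here, so Te is clearly the higher of the two.
F > Te: relative to Te, both the across-period and down-group shifts push F's electron affinity up.
Cl > F: this pair runs against the simple trend — see the exception note.
Note the exception: Cl has a higher electron affinity than F, contrary to the simple trend — F's small 2p subshell makes the incoming electron feel strong e⁻–e⁻ repulsion, so Cl actually releases more energy on gaining an electron.
Tabulated electron affinity (kJ/mol): F 328, Na 53, Cl 349, Ca 2, Te 190, Bi 91.
So from highest to lowest: Cl > F > Te > Bi > Na > Ca.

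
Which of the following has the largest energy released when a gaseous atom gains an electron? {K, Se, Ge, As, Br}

Br

Electron affinity generally becomes more exothermic across a period toward the halogens and less exothermic down a group.
All lie in period 4; the across-period trend (electron affinity increases left to right) applies, with the exception below.
Note the exception: Ge has a higher electron affinity than As, contrary to the simple trend — adding an electron to As's half-filled 4p³ is unfavourable, so Ge (4p²) has the more exothermic EA.
For reference (kJ/mol): K 48, Ge 119, As 78, Se 195, Br 325.
The largest energy released when a gaseous atom gains an electron among these belongs to Br.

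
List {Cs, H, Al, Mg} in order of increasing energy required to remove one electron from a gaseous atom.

H is in period 1, group 1; Mg is in period 3, group 2; Al is in period 3, group 13; Cs is in period 6, group 1.
Across a period the outer electron is held more tightly (higher IE₁); down a group it sits in a higher shell, more shielded, and comes off more easily.
Here both period and group differ, so the two effects have to be weighed against each other.
Al > Cs: both effects reinforce here, so Al is clearly the higher of the two.
Mg > Al: this pair runs against the simple trend — see the exception note.
H > Mg: the two effects oppose for this pair; the down-group effect wins (1312 vs 738 kJ/mol).
Note the exception: Mg has a higher first ionization energy than Al, contrary to the simple trend — Al's single 3p electron is easier to remove than one from Mg's filled 3s².
Approximate values (kJ/mol): H 1312, Mg 738, Al 578, Cs 376.
So from lowest to highest: Cs < Al < Mg < H.

Cs < Al < Mg < H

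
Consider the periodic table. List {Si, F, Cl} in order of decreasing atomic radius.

Si > Cl > F

F is in period 2, group 17; Si is in period 3, group 14; Cl is in period 3, group 17.
Atomic radius shrinks across a period as nuclear charge pulls the same shell inward, and grows down a group as new shells are added.
Here both period and group differ, so the two effects have to be weighed against each other.
Cl > F: Cl sits below F in group 17, so the down-group effect alone puts Cl larger.
Si > Cl: Si lies to the left of Cl in period 3, so the across-period effect alone puts Si larger.
Approximate values (pm): F 64, Si 116, Cl 99.
So from largest to smallest: Si > Cl > F.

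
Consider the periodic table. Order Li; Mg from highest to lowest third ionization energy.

Li > Mg

The third ionization energy removes an electron from the +2 ion. For each element: Li²⁺ is already 1 electron into the core; Mg²⁺ is the bare [Ne] core.
All of these are removing an electron from a noble-gas core or deeper; the smaller core (lower principal quantum number) is held far more tightly, and within a period the higher nuclear charge binds the same core more tightly.
Tabulated IE_3 (kJ/mol): Li 11815, Mg 7733.
So the third ionization energies run Mg < Li.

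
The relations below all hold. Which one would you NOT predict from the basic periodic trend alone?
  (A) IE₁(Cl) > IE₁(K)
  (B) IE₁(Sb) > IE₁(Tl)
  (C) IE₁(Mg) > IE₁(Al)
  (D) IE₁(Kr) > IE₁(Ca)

(C)

The general trend: IE₁ increases across a period and decreases down a group.
(A) Cl (period 3, group 17) vs K (period 4, group 1): the stated order agrees with the simple trend.
(B) Sb (period 5, group 15) vs Tl (period 6, group 13): the stated order agrees with the simple trend.
(C) Mg (period 3, group 2) vs Al (period 3, group 13): the stated order contradicts the simple trend.
(D) Kr (period 4, group 18) vs Ca (period 4, group 2): the stated order agrees with the simple trend.
The exception is (C): Al's single 3p electron is easier to remove than one from Mg's filled 3s².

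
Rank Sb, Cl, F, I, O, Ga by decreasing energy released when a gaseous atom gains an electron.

O is in period 2, group 16; F is in period 2, group 17; Cl is in period 3, group 17; Ga is in period 4, group 13; Sb is in period 5, group 15; I is in period 5, group 17.
Adding an electron releases more energy for atoms nearer the top right (short of the noble gases).
Here both period and group differ, so the two effects have to be weighed against each other.
Sb > Ga: the two effects oppose for this pair; the across-period effect wins (103 vs 29 kJ/mol).
O > Sb: relative to Sb, both the across-period and down-group shifts push O's electron affinity up.
I > O: period and group pull opposite ways; the across-period shift dominates (295 vs 141 kJ/mol).
F > I: F sits above I in group 17, so the down-group effect alone puts F higher.
Cl > F: this pair runs against the simple trend — see the exception note.
Note the exception: Cl has a higher electron affinity than F, contrary to the simple trend — F's small 2p subshell makes the incoming electron feel strong e⁻–e⁻ repulsion, so Cl actually releases more energy on gaining an electron.
For reference (kJ/mol): O 141, F 328, Cl 349, Ga 29, Sb 103, I 295.
So from highest to lowest: Cl > F > I > O > Sb > Ga.

Cl, F, I, O, Sb, Ga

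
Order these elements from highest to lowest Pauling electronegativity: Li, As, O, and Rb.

Li is in period 2, group 1; O is in period 2, group 16; As is in period 4, group 15; Rb is in period 5, group 1.
Atoms toward the upper right of the periodic table pull bonding electrons most strongly.
Neither a single period nor a single group — weigh both effects.
Li > Rb: they share group 1; the group trend gives Li the larger value.
As > Li: period and group pull opposite ways; the across-period shift dominates (2.18 vs 0.98).
O > As: both effects reinforce here, so O is clearly the higher of the two.
For reference (Pauling): Li 0.98, O 3.44, As 2.18, Rb 0.82.
So from highest to lowest: O > As > Li > Rb.

O, As, Li, Rb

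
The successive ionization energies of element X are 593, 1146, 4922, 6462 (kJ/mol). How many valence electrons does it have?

2

Look for the largest jump between consecutive ionization energies: IE3/IE2 ≈ 4.3, far larger than any earlier ratio.
That jump marks the point where a core electron is being removed. So the atom has 2 valence electrons.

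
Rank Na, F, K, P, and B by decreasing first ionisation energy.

F > P > B > Na > K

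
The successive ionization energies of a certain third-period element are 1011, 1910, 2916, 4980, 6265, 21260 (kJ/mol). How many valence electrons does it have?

Look for the largest jump between consecutive ionization energies: IE6/IE5 ≈ 3.4, far larger than any earlier ratio.
That jump marks the point where a core electron is being removed. So the atom has 5 valence electrons.

5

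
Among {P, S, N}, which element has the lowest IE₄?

IE_4 is the cost of taking one more electron from the +3 cation: P³⁺ still has 2 valence electrons; S³⁺ still has 3 valence electrons; N³⁺ still has 2 valence electrons.
All are still removing valence electrons, so compare the +3 ions as you would atoms: IE_4 generally rises across a period (higher Z_eff) and falls down a group (larger shell), subject to the usual subshell exceptions.
Valence configurations: P³⁺ [Ne]3s², S³⁺ [Ne]3s²3p¹, N³⁺ [He]2s².
S³⁺ loses a lone 3p electron whereas P³⁺ must break into a filled 3s² pair, so IE_4(P) > IE_4(S) even though S has the higher nuclear charge.
Approximate IE_4 values (kJ/mol): P 4964, S 4556, N 7475.
Putting it together, IE_4: S < P < N.

S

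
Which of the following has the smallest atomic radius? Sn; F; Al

F

Across a period the added protons contract the valence shell; down a group each new principal shell makes the atom larger.
Here both period and group differ, so the two effects have to be weighed against each other.
Al > F: both effects reinforce here, so Al is clearly the larger of the two.
Sn > Al: the two effects oppose for this pair; the down-group effect wins (140 vs 126 pm).
For reference (pm): F 64, Al 126, Sn 140.
The smallest atomic radius among these belongs to F.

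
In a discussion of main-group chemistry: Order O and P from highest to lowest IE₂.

O, P

IE_2 is the cost of taking one more electron from the +1 cation: O⁺ still has 5 valence electrons; P⁺ still has 4 valence electrons.
All are still removing valence electrons, so compare the +1 ions as you would atoms: IE_2 generally rises across a period (higher Z_eff) and falls down a group (larger shell), subject to the usual subshell exceptions.
Valence configurations: O⁺ [He]2s²2p³, P⁺ [Ne]3s²3p².
Tabulated IE_2 (kJ/mol): O 3388, P 1907.
Putting it together, IE_2: P < O.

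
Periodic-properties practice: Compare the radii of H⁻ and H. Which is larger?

H⁻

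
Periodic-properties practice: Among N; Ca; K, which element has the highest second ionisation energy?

The second ionization energy removes an electron from the +1 ion. For each element: N⁺ still has 4 valence electrons; Ca⁺ still has 1 valence electron; K⁺ is the bare [Ar] core.
Breaking into a closed-shell core is much more expensive than removing a leftover valence electron — K has the largest IE_2 here.
Valence configurations: N⁺ [He]2s²2p², Ca⁺ [Ar]4s¹.
The numbers (kJ/mol): N 2856, Ca 1145, K 3052.
So the second ionization energies run Ca < N < K.

K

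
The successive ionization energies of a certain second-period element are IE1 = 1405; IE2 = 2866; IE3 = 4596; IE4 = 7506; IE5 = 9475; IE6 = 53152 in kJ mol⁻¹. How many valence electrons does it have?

5

Look for the largest jump between consecutive ionization energies: IE6/IE5 ≈ 5.6, far larger than any earlier ratio.
That jump marks the point where a core electron is being removed. So the atom has 5 valence electrons.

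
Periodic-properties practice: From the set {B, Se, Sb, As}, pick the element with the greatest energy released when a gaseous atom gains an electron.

Se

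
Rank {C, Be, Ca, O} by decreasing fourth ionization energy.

Be > O > Ca > C

Consider each +3 ion: C³⁺ still has 1 valence electron; Be³⁺ is already 1 electron into the core; Ca³⁺ is already 1 electron into the core; O³⁺ still has 3 valence electrons.
Usually core removal costs more than valence removal, but here the competition is close: a tightly held n=2 valence electron can cost more to remove than an n=3 core electron, so the actual values have to decide it.
Valence configurations: C³⁺ [He]2s¹, O³⁺ [He]2s²2p¹.
Tabulated IE_4 (kJ/mol): C 6223, Be 21007, Ca 6491, O 7469.
So the fourth ionization energies run C < Ca < O < Be.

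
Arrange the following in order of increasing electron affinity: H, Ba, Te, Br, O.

H is in period 1, group 1; O is in period 2, group 16; Br is in period 4, group 17; Te is in period 5, group 16; Ba is in period 6, group 2.
Electron affinity generally becomes more exothermic across a period toward the halogens and less exothermic down a group.
Neither a single period nor a single group — weigh both effects.
H > Ba: period and group pull opposite ways; the down-group shift dominates (73 vs 14 kJ/mol).
O > H: the two effects oppose for this pair; the across-period effect wins (141 vs 73 kJ/mol).
Te > O: this pair runs against the simple trend — see the exception note.
Br > Te: relative to Te, both the across-period and down-group shifts push Br's electron affinity up.
Note the exception: Te has a higher electron affinity than O, contrary to the simple trend — O's compact 2p subshell gives strong electron–electron repulsion on the added electron.
For reference (kJ/mol): H 73, O 141, Br 325, Te 190, Ba 14.
So from lowest to highest: Ba < H < O < Te < Br.

Ba, H, O, Te, Br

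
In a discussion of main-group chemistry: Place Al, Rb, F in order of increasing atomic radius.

Atomic radius shrinks across a period as nuclear charge pulls the same shell inward, and grows down a group as new shells are added.
Here both period and group differ, so the two effects have to be weighed against each other.
Al > F: both effects reinforce here, so Al is clearly the larger of the two.
Rb > Al: relative to Al, both the across-period and down-group shifts push Rb's atomic radius up.
Approximate values (pm): F 64, Al 126, Rb 210.
So from smallest to largest: F < Al < Rb.

F < Al < Rb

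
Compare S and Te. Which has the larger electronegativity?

S is in period 3, group 16; Te is in period 5, group 16.
Atoms toward the upper right of the periodic table pull bonding electrons most strongly.
All are in group 16, so electronegativity increases up the group.
So S has the larger electronegativity (S > Te).

S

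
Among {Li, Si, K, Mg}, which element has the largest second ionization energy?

Li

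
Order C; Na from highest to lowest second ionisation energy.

Na > C

After 1 electron has been removed, what remains? C⁺ still has 3 valence electrons; Na⁺ is the bare [Ne] core.
Pulling an electron out of a noble-gas core costs far more than removing a remaining valence electron, so Na sits at the high end of IE_2.
Tabulated IE_2 (kJ/mol): C 2353, Na 4562.
So the second ionization energies run C < Na.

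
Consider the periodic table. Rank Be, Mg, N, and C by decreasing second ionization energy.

N > C > Be > Mg

IE_2 is the cost of taking one more electron from the +1 cation: Be⁺ still has 1 valence electron; Mg⁺ still has 1 valence electron; N⁺ still has 4 valence electrons; C⁺ still has 3 valence electrons.
All are still removing valence electrons, so compare the +1 ions as you would atoms: IE_2 generally rises across a period (higher Z_eff) and falls down a group (larger shell), subject to the usual subshell exceptions.
Valence configurations: Be⁺ [He]2s¹, Mg⁺ [Ne]3s¹, N⁺ [He]2s²2p², C⁺ [He]2s²2p¹.
Approximate IE_2 values (kJ/mol): Be 1757, Mg 1451, N 2856, C 2353.
Hence IE_2: Mg < Be < C < N.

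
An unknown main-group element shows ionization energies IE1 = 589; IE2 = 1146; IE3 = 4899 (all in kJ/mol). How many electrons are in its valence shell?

2

Look for the largest jump between consecutive ionization energies: IE3/IE2 ≈ 4.3, far larger than any earlier ratio.
That jump marks the point where a core electron is being removed. So the atom has 2 valence electrons.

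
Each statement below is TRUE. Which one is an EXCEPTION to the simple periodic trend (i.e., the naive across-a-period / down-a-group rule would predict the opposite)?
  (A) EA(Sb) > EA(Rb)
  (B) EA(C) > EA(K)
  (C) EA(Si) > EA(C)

The general trend: electron affinity increases across a period and decreases down a group.
(A) Sb (period 5, group 15) vs Rb (period 5, group 1): the stated order agrees with the simple trend.
(B) C (period 2, group 14) vs K (period 4, group 1): the stated order agrees with the simple trend.
(C) Si (period 3, group 14) vs C (period 2, group 14): the stated order contradicts the simple trend.
The exception is (C): Si's larger, more diffuse 3p orbitals accept an added electron slightly more readily than C's compact 2p.

(C)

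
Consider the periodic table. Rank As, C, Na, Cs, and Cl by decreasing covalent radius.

Cs > Na > As > Cl > C

C is in period 2, group 14; Na is in period 3, group 1; Cl is in period 3, group 17; As is in period 4, group 15; Cs is in period 6, group 1.
Radius decreases left→right (rising Z_eff, same n) and increases top→bottom (higher n).
Neither a single period nor a single group — weigh both effects.
Cl > C: period and group pull opposite ways; the down-group shift dominates (99 vs 75 pm).
As > Cl: relative to Cl, both the across-period and down-group shifts push As's atomic radius up.
Na > As: the two effects oppose for this pair; the across-period effect wins (155 vs 121 pm).
Cs > Na: they share group 1; the group trend gives Cs the larger value.
Tabulated atomic radius (pm): C 75, Na 155, Cl 99, As 121, Cs 232.
So from largest to smallest: Cs > Na > As > Cl > C.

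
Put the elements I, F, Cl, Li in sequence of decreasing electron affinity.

Cl > F > I > Li

Li is in period 2, group 1; F is in period 2, group 17; Cl is in period 3, group 17; I is in period 5, group 17.
Electron affinity generally becomes more exothermic across a period toward the halogens and less exothermic down a group.
These span different periods and groups, so the two trends combine.
I > Li: period and group pull opposite ways; the across-period shift dominates (295 vs 60 kJ/mol).
F > I: F sits above I in group 17, so the down-group effect alone puts F higher.
Cl > F: this pair runs against the simple trend — see the exception note.
Note the exception: Cl has a higher electron affinity than F, contrary to the simple trend — F's small 2p subshell makes the incoming electron feel strong e⁻–e⁻ repulsion, so Cl actually releases more energy on gaining an electron.
For reference (kJ/mol): Li 60, F 328, Cl 349, I 295.
So from highest to lowest: Cl > F > I > Li.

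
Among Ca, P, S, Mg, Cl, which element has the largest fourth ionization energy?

After 3 electrons have been removed, what remains? Ca³⁺ is already 1 electron into the core; P³⁺ still has 2 valence electrons; S³⁺ still has 3 valence electrons; Mg³⁺ is already 1 electron into the core; Cl³⁺ still has 4 valence electrons.
Pulling an electron out of a noble-gas core costs far more than removing a remaining valence electron, so Ca and Mg sit at the high end of IE_4.
Valence configurations: P³⁺ [Ne]3s², S³⁺ [Ne]3s²3p¹, Cl³⁺ [Ne]3s²3p².
S³⁺ loses a lone 3p electron whereas P³⁺ must break into a filled 3s² pair, so IE_4(P) > IE_4(S) even though S has the higher nuclear charge.
Tabulated IE_4 (kJ/mol): Ca 6491, P 4964, S 4556, Mg 10543, Cl 5159.
So the fourth ionization energies run S < P < Cl < Ca < Mg.

Mg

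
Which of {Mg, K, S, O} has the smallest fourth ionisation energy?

S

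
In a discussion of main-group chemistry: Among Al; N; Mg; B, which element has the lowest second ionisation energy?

Mg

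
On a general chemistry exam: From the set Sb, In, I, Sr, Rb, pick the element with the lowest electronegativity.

Rb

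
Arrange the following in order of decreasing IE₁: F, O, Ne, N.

Ne > F > N > O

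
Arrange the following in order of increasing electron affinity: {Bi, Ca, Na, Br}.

Ca < Na < Bi < Br

Electron affinity generally becomes more exothermic across a period toward the halogens and less exothermic down a group.
These span different periods and groups, so the two trends combine.
Na > Ca: period and group pull opposite ways; the down-group shift dominates (53 vs 2 kJ/mol).
Bi > Na: the two effects oppose for this pair; the across-period effect wins (91 vs 53 kJ/mol).
Br > Bi: both effects reinforce here, so Br is clearly the higher of the two.
Tabulated electron affinity (kJ/mol): Na 53, Ca 2, Br 325, Bi 91.
So from lowest to highest: Ca < Na < Bi < Br.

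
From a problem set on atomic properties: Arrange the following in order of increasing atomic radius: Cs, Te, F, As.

F < As < Te < Cs

F is in period 2, group 17; As is in period 4, group 15; Te is in period 5, group 16; Cs is in period 6, group 1.
Moving right in a period, electrons are added to the same shell under a stronger nuclear pull, so atoms get smaller; moving down, a new shell is opened and atoms get larger.
These span different periods and groups, so the two trends combine.
As > F: relative to F, both the across-period and down-group shifts push As's atomic radius up.
Te > As: the two effects oppose for this pair; the down-group effect wins (136 vs 121 pm).
Cs > Te: both effects reinforce here, so Cs is clearly the larger of the two.
Tabulated atomic radius (pm): F 64, As 121, Te 136, Cs 232.
So from smallest to largest: F < As < Te < Cs.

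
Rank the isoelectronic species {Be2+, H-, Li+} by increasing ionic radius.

Be2+ < Li+ < H-

All of these have 2 electrons, so size is governed by nuclear charge alone: the more protons, the stronger the pull on the same electron cloud, and the smaller the ion.
Nuclear charges: Be2+ (Z=4), Li+ (Z=3), H- (Z=1).
Smallest to largest: Be2+ < Li+ < H-.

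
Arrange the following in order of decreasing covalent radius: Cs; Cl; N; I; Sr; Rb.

N is in period 2, group 15; Cl is in period 3, group 17; Rb is in period 5, group 1; Sr is in period 5, group 2; I is in period 5, group 17; Cs is in period 6, group 1.
Atomic radius shrinks across a period as nuclear charge pulls the same shell inward, and grows down a group as new shells are added.
Neither a single period nor a single group — weigh both effects.
Cl > N: the two effects oppose for this pair; the down-group effect wins (99 vs 71 pm).
I > Cl: they share group 17; the group trend gives I the larger value.
Sr > I: both are in period 5; the period trend gives Sr the larger value.
Rb > Sr: both are in period 5; the period trend gives Rb the larger value.
Cs > Rb: Cs sits below Rb in group 1, so the down-group effect alone puts Cs larger.
Approximate values (pm): N 71, Cl 99, Rb 210, Sr 185, I 133, Cs 232.
So from largest to smallest: Cs > Rb > Sr > I > Cl > N.

Cs > Rb > Sr > I > Cl > N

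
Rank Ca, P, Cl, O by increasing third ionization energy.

P < Cl < Ca < O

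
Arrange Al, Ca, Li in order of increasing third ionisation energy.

Consider each +2 ion: Al²⁺ still has 1 valence electron; Ca²⁺ is the bare [Ar] core; Li²⁺ is already 1 electron into the core.
Core electrons are held far more tightly than valence electrons, so Ca and Li top the IE_3 order.
The numbers (kJ/mol): Al 2745, Ca 4912, Li 11815.
Overall IE_3 order: Al < Ca < Li.

Al, Ca, Li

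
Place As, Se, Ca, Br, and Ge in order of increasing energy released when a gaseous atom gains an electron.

Ca, As, Ge, Se, Br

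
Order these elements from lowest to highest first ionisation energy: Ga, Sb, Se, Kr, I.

Ga is in period 4, group 13; Se is in period 4, group 16; Kr is in period 4, group 18; Sb is in period 5, group 15; I is in period 5, group 17.
IE₁ increases left→right with effective nuclear charge and decreases top→bottom as the valence shell moves farther out.
Neither a single period nor a single group — weigh both effects.
Sb > Ga: period and group pull opposite ways; the across-period shift dominates (831 vs 579 kJ/mol).
Se > Sb: both effects reinforce here, so Se is clearly the higher of the two.
I > Se: period and group pull opposite ways; the across-period shift dominates (1008 vs 941 kJ/mol).
Kr > I: both effects reinforce here, so Kr is clearly the higher of the two.
For reference (kJ/mol): Ga 579, Se 941, Kr 1351, Sb 831, I 1008.
So from lowest to highest: Ga < Sb < Se < I < Kr.

Ga < Sb < Se < I < Kr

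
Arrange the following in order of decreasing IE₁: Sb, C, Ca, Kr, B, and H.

Kr > H > C > Sb > B > Ca

First ionization energy rises across a period (greater Z_eff holds electrons more tightly) and falls down a group (valence electrons are farther from the nucleus).
Neither a single period nor a single group — weigh both effects.
B > Ca: relative to Ca, both the across-period and down-group shifts push B's first ionization energy up.
Sb > B: the two effects oppose for this pair; the across-period effect wins (831 vs 801 kJ/mol).
C > Sb: the two effects oppose for this pair; the down-group effect wins (1086 vs 831 kJ/mol).
H > C: period and group pull opposite ways; the down-group shift dominates (1312 vs 1086 kJ/mol).
Kr > H: period and group pull opposite ways; the across-period shift dominates (1351 vs 1312 kJ/mol).
Tabulated first ionization energy (kJ/mol): H 1312, B 801, C 1086, Ca 590, Kr 1351, Sb 831.
So from highest to lowest: Kr > H > C > Sb > B > Ca.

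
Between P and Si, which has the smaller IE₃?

P

Consider each +2 ion: P²⁺ still has 3 valence electrons; Si²⁺ still has 2 valence electrons.
All are still removing valence electrons, so compare the +2 ions as you would atoms: IE_3 generally rises across a period (higher Z_eff) and falls down a group (larger shell), subject to the usual subshell exceptions.
Valence configurations: P²⁺ [Ne]3s²3p¹, Si²⁺ [Ne]3s².
P²⁺ loses a lone 3p electron whereas Si²⁺ must break into a filled 3s² pair, so IE_3(Si) > IE_3(P) even though P has the higher nuclear charge.
Approximate IE_3 values (kJ/mol): P 2914, Si 3232.
So the third ionization energies run P < Si.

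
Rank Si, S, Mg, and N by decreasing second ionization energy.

After 1 electron has been removed, what remains? Si⁺ still has 3 valence electrons; S⁺ still has 5 valence electrons; Mg⁺ still has 1 valence electron; N⁺ still has 4 valence electrons.
All are still removing valence electrons, so compare the +1 ions as you would atoms: IE_2 generally rises across a period (higher Z_eff) and falls down a group (larger shell), subject to the usual subshell exceptions.
Valence configurations: Si⁺ [Ne]3s²3p¹, S⁺ [Ne]3s²3p³, Mg⁺ [Ne]3s¹, N⁺ [He]2s²2p².
The numbers (kJ/mol): Si 1577, S 2252, Mg 1451, N 2856.
Overall IE_2 order: Mg < Si < S < N.

N, S, Si, Mg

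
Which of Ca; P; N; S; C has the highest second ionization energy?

N

The second ionization energy removes an electron from the +1 ion. For each element: Ca⁺ still has 1 valence electron; P⁺ still has 4 valence electrons; N⁺ still has 4 valence electrons; S⁺ still has 5 valence electrons; C⁺ still has 3 valence electrons.
All are still removing valence electrons, so compare the +1 ions as you would atoms: IE_2 generally rises across a period (higher Z_eff) and falls down a group (larger shell), subject to the usual subshell exceptions.
Valence configurations: Ca⁺ [Ar]4s¹, P⁺ [Ne]3s²3p², N⁺ [He]2s²2p², S⁺ [Ne]3s²3p³, C⁺ [He]2s²2p¹.
Tabulated IE_2 (kJ/mol): Ca 1145, P 1907, N 2856, S 2252, C 2353.
Hence IE_2: Ca < P < S < C < N.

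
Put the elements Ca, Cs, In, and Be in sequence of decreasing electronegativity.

Be is in period 2, group 2; Ca is in period 4, group 2; In is in period 5, group 13; Cs is in period 6, group 1.
EN rises left→right (higher Z_eff, smaller atoms) and falls top→bottom (larger, more shielded atoms).
Neither a single period nor a single group — weigh both effects.
Ca > Cs: relative to Cs, both the across-period and down-group shifts push Ca's electronegativity up.
Be > Ca: Be sits above Ca in group 2, so the down-group effect alone puts Be higher.
In > Be: the two effects oppose for this pair; the across-period effect wins (1.78 vs 1.57).
Tabulated electronegativity (Pauling): Be 1.57, Ca 1.00, In 1.78, Cs 0.79.
So from highest to lowest: In > Be > Ca > Cs.

In > Be > Ca > Cs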